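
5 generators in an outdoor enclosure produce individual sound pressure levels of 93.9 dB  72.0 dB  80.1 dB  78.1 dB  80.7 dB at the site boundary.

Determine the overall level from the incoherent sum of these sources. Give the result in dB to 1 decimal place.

Sum in the linear (power) domain: Σ 10^(Lᵢ/10) = 10^(93.9/10) + 10^(72.0/10) + 10^(80.1/10) + 10^(78.1/10) + 10^(80.7/10) = 2.755e+09.
Combined level = 10 log₁₀(2.755e+09) = 94.4 dB.

94.4 dB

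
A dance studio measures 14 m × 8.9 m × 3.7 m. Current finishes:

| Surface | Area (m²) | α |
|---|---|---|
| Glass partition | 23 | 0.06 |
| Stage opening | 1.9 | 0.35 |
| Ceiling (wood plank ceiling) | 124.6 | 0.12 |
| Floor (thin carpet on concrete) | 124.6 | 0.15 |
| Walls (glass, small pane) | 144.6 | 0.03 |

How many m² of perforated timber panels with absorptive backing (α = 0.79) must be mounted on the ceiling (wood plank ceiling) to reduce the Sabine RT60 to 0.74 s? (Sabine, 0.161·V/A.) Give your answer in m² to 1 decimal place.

90.0

Equivalent absorption area: A₁ = 23·0.06 + 1.9·0.35 + 124.6·0.12 + 124.6·0.15 + 144.6·0.03 = 40.025 m².
V = 461.02 m³. Target absorption A₂ = 0.161 × 461.02 / 0.74 = 100.303 sabins.
ΔA needed = 100.303 − 40.025 = 60.278 sabins.
Each m² of panel replacing the ceiling (wood plank ceiling) adds (0.79 − 0.12) = 0.67 sabins.
Area = ΔA/Δα = 60.278/0.67 = 90.0 m².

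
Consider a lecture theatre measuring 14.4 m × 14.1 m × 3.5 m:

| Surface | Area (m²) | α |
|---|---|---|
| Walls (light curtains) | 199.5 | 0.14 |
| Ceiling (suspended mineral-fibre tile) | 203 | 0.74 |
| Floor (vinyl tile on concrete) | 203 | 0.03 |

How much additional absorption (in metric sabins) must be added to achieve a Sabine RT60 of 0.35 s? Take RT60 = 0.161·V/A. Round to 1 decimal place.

Total absorption A₁ = 199.5×0.14 + 203×0.74 + 203×0.03
  = 27.930 + 150.220 + 6.090 = 184.240 m² sabins.
Target A₂ = 0.161·710.64/0.35 = 326.894 sabins (V = 710.64 m³).
ΔA = A₂ − A₁ = 326.894 − 184.240 = 142.7 sabins.

142.7 sabins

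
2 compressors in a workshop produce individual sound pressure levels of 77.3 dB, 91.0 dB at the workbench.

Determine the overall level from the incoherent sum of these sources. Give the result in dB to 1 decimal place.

91.2 dB

Σ 10^(Lᵢ/10) = 1.313e+09.
L_total = 10·log₁₀(1.313e+09) = 91.2 dB.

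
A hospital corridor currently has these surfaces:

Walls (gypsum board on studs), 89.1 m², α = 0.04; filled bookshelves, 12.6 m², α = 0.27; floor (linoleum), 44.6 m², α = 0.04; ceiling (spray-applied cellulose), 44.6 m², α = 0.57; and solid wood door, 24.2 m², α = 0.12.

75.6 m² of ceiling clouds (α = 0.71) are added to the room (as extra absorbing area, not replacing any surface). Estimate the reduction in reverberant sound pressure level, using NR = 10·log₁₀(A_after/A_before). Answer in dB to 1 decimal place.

3.9 dB

A_before = Σ Sᵢαᵢ = 89.1·0.04 + 12.6·0.27 + 44.6·0.04 + 44.6·0.57 + 24.2·0.12 = 37.076 sabins.
Treatment contributes 75.6·0.71 = 53.676 sabins.
A_after = 37.076 + 53.676 = 90.752 sabins.
NR = 10·log₁₀(90.752/37.076) = 3.9 dB.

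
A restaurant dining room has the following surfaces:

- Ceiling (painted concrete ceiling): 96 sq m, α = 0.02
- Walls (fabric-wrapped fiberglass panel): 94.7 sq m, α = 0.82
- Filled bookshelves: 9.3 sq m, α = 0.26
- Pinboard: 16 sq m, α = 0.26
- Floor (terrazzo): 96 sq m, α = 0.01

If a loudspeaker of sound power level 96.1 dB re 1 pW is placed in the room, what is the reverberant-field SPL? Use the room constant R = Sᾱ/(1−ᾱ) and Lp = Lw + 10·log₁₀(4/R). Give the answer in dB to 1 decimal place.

A = 87.112 sabins; S = 312.0 sq m.
ᾱ = 87.112/312.0 = 0.2792; R = Sᾱ/(1−ᾱ) = 87.112/(1−0.2792) = 120.855 sq m.
Lp = 96.1 + 10·log₁₀(4/120.855) = 96.1 + (-14.80) = 81.3 dB.

81.3 dB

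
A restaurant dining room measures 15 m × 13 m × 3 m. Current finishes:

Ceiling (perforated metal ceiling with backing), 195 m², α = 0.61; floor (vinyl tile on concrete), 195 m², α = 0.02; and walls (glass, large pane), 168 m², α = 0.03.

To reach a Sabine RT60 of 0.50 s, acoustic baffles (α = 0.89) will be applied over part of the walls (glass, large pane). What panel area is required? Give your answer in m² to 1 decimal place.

Summing Sᵢαᵢ: 118.950 + 3.900 + 5.040 → A₁ = 127.890 sabins.
V = 585 m³. Target absorption A₂ = 0.161 × 585 / 0.50 = 188.370 sabins.
Absorption to add: 188.370 − 127.890 = 60.480 sabins.
Net gain per m²: Δα = 0.89 − 0.03 = 0.86.
Area = ΔA/Δα = 60.480/0.86 = 70.3 m².

70.3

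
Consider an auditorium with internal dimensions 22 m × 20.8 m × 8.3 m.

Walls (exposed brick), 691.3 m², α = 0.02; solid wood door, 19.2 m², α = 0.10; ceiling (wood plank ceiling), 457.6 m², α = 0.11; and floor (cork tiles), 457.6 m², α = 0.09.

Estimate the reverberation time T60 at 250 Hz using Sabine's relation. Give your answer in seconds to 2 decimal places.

5.70 sec

Summing Sᵢαᵢ: 13.826 + 1.920 + 50.336 + 41.184 → A = 107.266 sabins.
V = 22·20.8·8.3 = 3798.08 m³.
T = 0.161 V/A = 0.161·3798.08/107.266 = 5.70 s.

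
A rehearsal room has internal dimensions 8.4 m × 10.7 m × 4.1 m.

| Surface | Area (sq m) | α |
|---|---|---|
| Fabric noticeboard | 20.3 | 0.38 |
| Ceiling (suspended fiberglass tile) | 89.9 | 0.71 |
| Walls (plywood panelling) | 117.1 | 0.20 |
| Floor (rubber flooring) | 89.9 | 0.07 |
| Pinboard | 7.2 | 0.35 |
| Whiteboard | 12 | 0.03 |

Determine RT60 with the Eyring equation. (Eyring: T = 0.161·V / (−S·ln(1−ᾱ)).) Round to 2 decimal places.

S = Σ Sᵢ = 336.4 sq m.
Σ(Sᵢαᵢ) = 20.3×0.38 + 89.9×0.71 + 117.1×0.20 + 89.9×0.07 + 7.2×0.35 + 12×0.03 = 104.136.
ᾱ = 104.136 / 336.4 = 0.3096.
Eyring denominator: −S ln(1−ᾱ) = 124.631.
V = 8.4 × 10.7 × 4.1 = 368.508 m³.
RT60 = 0.161 × 368.508 / 124.631 = 0.48 s.

0.48 s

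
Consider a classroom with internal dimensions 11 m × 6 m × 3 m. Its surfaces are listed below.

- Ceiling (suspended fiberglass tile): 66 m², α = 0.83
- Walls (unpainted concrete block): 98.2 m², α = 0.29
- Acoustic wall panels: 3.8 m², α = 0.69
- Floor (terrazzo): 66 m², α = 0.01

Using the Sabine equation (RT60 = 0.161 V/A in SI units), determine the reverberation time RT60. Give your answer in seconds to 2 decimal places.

Total absorption A = 66·0.83 + 98.2·0.29 + 3.8·0.69 + 66·0.01
  = 54.780 + 28.478 + 2.622 + 0.660 = 86.540 m² sabins.
Volume V = 11 × 6 × 3 = 198 m³.
T = 0.161 V/A = 0.161·198/86.540 = 0.37 s.

0.37 s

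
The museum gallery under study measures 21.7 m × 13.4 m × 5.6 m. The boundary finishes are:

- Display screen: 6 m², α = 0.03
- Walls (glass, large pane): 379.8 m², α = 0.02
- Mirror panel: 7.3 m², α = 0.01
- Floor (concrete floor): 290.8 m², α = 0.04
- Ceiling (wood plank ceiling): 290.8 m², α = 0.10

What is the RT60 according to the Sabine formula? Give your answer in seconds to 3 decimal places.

A = Σ Sᵢαᵢ = 6×0.03 + 379.8×0.02 + 7.3×0.01 + 290.8×0.04 + 290.8×0.10 = 48.561 sabins.
Room volume: 1628.368 m³.
T = 0.161 V/A = 0.161·1628.368/48.561 = 5.399 s.

5.399 s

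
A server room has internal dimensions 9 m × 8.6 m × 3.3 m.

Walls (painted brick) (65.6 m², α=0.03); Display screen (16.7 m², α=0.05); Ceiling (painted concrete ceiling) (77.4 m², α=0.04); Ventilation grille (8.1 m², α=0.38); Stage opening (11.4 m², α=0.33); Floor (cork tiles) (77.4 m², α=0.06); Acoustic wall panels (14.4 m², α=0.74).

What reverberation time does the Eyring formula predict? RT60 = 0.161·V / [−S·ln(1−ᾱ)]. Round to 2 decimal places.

1.39 seconds

Total surface area S = 65.6 + 16.7 + 77.4 + 8.1 + 11.4 + 77.4 + 14.4 = 271.0 m².
Σ(Sᵢαᵢ) = 65.6×0.03 + 16.7×0.05 + 77.4×0.04 + 8.1×0.38 + 11.4×0.33 + 77.4×0.06 + 14.4×0.74 = 28.039.
ᾱ = 28.039 / 271.0 = 0.1035.
−S·ln(1−ᾱ) = −271.0 × ln(1 − 0.1035) = 29.609.
V = 9 × 8.6 × 3.3 = 255.42 m³.
RT60 = 0.161 × 255.42 / 29.609 = 1.39 s.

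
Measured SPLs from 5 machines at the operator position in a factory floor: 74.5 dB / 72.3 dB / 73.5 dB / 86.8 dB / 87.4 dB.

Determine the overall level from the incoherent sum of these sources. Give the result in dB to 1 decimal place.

90.4 dB

Σ 10^(Lᵢ/10) = 1.096e+09.
Back to dB: 10·log₁₀ Σ = 90.4 dB.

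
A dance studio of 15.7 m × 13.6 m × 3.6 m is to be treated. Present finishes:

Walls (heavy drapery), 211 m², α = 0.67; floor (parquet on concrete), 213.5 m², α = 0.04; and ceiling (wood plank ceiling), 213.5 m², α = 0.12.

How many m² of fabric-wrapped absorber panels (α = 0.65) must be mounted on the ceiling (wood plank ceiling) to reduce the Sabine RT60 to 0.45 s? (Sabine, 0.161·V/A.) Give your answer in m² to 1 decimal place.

Total absorption A₁ = 211*0.67 + 213.5*0.04 + 213.5*0.12
  = 141.370 + 8.540 + 25.620 = 175.530 m² sabins.
Required A₂ = 0.161·768.672/0.45 = 275.014 sabins.
ΔA needed = 275.014 − 175.530 = 99.484 sabins.
Net gain per m²: Δα = 0.65 − 0.12 = 0.53.
Panel area = 99.484 / 0.53 = 187.7 m².

187.7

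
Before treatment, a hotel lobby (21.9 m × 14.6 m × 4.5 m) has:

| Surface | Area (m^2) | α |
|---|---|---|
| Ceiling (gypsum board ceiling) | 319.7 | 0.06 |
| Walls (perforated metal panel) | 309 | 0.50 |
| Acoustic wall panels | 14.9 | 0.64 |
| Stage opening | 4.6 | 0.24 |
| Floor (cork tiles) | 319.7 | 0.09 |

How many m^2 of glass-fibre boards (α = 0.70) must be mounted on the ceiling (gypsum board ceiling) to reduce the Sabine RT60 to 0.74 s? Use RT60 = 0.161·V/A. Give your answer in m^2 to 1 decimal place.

156.2

A₁ = Σ Sᵢαᵢ = 319.7·0.06 + 309·0.50 + 14.9·0.64 + 4.6·0.24 + 319.7·0.09 = 213.095 sabins.
Required A₂ = 0.161·1438.83/0.74 = 313.043 sabins.
ΔA needed = 313.043 − 213.095 = 99.948 sabins.
Net gain per m^2: Δα = 0.70 − 0.06 = 0.64.
Panel area = 99.948 / 0.64 = 156.2 m^2.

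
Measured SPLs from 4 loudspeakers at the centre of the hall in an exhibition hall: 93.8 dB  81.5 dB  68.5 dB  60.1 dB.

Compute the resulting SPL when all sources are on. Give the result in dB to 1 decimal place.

94.1 dB

Sum in the linear (power) domain: Σ 10^(Lᵢ/10) = 10^(93.8/10) + 10^(81.5/10) + 10^(68.5/10) + 10^(60.1/10) = 2.548e+09.
L_total = 10·log₁₀(2.548e+09) = 94.1 dB.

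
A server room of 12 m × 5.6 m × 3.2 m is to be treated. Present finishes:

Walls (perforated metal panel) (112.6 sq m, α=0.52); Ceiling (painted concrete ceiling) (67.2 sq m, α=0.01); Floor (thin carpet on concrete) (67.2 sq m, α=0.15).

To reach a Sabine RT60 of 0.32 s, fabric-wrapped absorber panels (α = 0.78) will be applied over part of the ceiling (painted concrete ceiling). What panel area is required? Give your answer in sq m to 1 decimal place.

50.5

Summing Sᵢαᵢ: 58.552 + 0.672 + 10.080 → A₁ = 69.304 sabins.
Required A₂ = 0.161·215.04/0.32 = 108.192 sabins.
Absorption to add: 108.192 − 69.304 = 38.888 sabins.
Each sq m of panel replacing the ceiling (painted concrete ceiling) adds (0.78 − 0.01) = 0.77 sabins.
Area = ΔA/Δα = 38.888/0.77 = 50.5 sq m.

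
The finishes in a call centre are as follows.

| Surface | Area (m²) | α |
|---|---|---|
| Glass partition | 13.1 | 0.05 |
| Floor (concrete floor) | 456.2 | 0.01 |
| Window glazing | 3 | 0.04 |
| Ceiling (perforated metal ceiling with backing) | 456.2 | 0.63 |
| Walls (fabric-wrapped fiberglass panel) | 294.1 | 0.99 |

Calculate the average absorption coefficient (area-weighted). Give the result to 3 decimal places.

0.478

S = Σ Sᵢ = 13.1 + 456.2 + 3 + 456.2 + 294.1 = 1222.6 m².
A = 13.1*0.05 + 456.2*0.01 + 3*0.04 + 456.2*0.63 + 294.1*0.99 = 583.902 sabins.
ᾱ = A/S = 0.478.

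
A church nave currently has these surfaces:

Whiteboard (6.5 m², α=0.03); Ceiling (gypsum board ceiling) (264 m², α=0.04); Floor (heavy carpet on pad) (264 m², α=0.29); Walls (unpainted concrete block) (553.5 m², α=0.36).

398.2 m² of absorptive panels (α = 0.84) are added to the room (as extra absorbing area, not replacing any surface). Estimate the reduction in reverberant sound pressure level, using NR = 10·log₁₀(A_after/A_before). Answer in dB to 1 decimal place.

3.4 dB

Summing Sᵢαᵢ: 0.195 + 10.560 + 76.560 + 199.260 → A_before = 286.575 sabins.
Treatment contributes 398.2·0.84 = 334.488 sabins.
A_after = 286.575 + 334.488 = 621.063 sabins.
NR = 10·log₁₀(621.063/286.575) = 3.4 dB.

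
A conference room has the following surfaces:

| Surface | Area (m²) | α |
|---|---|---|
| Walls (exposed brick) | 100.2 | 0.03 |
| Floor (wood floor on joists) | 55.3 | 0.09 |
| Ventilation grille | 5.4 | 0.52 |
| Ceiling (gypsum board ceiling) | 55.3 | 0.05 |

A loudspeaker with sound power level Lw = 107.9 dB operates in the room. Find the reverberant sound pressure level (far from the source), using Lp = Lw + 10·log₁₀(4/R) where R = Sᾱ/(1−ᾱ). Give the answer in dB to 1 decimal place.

102.3 dB

Σ(Sᵢαᵢ) = 100.2·0.03 + 55.3·0.09 + 5.4·0.52 + 55.3·0.05 = 13.556; total area S = 216.2 m².
ᾱ = 13.556/216.2 = 0.0627; R = Sᾱ/(1−ᾱ) = 13.556/(1−0.0627) = 14.463 m².
Lp = 107.9 + 10·log₁₀(4/14.463) = 107.9 + (-5.58) = 102.3 dB.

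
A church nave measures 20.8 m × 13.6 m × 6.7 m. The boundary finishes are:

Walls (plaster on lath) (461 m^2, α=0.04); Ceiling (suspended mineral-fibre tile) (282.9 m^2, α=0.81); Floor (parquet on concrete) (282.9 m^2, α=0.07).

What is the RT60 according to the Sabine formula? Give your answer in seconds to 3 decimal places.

1.141 seconds

Equivalent absorption area: A = 461·0.04 + 282.9·0.81 + 282.9·0.07 = 267.392 m^2.
Room volume: 1895.296 m³.
T = 0.161 V/A = 0.161·1895.296/267.392 = 1.141 s.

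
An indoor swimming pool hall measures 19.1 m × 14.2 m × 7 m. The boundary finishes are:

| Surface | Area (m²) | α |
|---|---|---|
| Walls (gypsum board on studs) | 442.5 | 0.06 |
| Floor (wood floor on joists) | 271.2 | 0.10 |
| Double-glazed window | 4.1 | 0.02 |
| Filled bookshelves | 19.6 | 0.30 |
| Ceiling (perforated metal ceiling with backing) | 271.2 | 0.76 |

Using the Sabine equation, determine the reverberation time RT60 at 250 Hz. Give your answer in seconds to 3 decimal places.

1.150 s

A = Σ Sᵢαᵢ = 442.5·0.06 + 271.2·0.10 + 4.1·0.02 + 19.6·0.30 + 271.2·0.76 = 265.744 sabins.
Volume V = 19.1 × 14.2 × 7 = 1898.54 m³.
T = 0.161 V/A = 0.161·1898.54/265.744 = 1.150 s.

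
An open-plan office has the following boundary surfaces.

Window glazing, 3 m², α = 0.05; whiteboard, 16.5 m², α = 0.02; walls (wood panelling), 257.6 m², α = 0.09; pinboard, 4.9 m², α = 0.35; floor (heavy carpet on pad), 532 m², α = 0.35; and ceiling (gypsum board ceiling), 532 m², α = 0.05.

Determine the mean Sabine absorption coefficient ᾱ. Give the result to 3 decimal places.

0.177

Total surface area S = 1346.0 m².
Weighted sum Σ Sα = 238.179.
ᾱ = A/S = 0.177.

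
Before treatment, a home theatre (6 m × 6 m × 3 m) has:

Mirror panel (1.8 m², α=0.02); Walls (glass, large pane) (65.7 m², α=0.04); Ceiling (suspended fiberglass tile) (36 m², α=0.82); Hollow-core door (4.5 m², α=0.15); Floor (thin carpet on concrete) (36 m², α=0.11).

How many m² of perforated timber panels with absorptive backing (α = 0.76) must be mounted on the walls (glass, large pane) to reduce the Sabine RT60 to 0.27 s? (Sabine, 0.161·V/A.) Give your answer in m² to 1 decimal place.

38.3

Equivalent absorption area: A₁ = 1.8×0.02 + 65.7×0.04 + 36×0.82 + 4.5×0.15 + 36×0.11 = 36.819 m².
Required A₂ = 0.161·108/0.27 = 64.400 sabins.
ΔA needed = 64.400 − 36.819 = 27.581 sabins.
Net gain per m²: Δα = 0.76 − 0.04 = 0.72.
Area = ΔA/Δα = 27.581/0.72 = 38.3 m².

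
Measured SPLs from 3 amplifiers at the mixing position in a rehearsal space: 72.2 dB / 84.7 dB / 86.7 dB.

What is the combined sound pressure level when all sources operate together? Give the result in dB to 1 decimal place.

Converting to relative power and adding: 10^(72.2/10) + 10^(84.7/10) + 10^(86.7/10) = 7.795e+08.
Back to dB: 10·log₁₀ Σ = 88.9 dB.

88.9 dB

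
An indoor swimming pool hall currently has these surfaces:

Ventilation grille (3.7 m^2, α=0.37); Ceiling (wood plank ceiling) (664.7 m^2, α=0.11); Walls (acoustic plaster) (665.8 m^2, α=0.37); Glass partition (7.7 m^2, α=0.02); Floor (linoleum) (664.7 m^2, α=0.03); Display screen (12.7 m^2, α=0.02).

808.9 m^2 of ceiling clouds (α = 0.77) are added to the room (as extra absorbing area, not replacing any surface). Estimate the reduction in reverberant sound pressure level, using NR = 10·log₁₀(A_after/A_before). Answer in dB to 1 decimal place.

Total absorption A_before = 3.7×0.37 + 664.7×0.11 + 665.8×0.37 + 7.7×0.02 + 664.7×0.03 + 12.7×0.02
  = 1.369 + 73.117 + 246.346 + 0.154 + 19.941 + 0.254 = 341.181 m^2 sabins.
Treatment contributes 808.9·0.77 = 622.853 sabins.
New total A_after = 964.034 sabins.
Reduction = 10 log₁₀(A_after/A_before) = 10 log₁₀(2.8256) = 4.5 dB.

4.5 dB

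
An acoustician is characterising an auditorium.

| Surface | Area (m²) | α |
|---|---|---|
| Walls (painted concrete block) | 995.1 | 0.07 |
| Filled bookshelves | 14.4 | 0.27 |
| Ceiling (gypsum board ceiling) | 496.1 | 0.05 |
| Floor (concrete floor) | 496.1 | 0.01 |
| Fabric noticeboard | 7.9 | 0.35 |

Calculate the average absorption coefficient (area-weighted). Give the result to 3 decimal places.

S = Σ Sᵢ = 995.1 + 14.4 + 496.1 + 496.1 + 7.9 = 2009.6 m².
Σ(Sᵢαᵢ) = 995.1×0.07 + 14.4×0.27 + 496.1×0.05 + 496.1×0.01 + 7.9×0.35 = 106.076.
ᾱ = 106.076 / 2009.6 = 0.053.

0.053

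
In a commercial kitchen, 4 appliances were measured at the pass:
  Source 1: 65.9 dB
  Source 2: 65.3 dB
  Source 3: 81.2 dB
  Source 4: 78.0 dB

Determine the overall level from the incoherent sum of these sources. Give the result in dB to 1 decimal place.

Σ 10^(Lᵢ/10) = 2.022e+08.
Combined level = 10 log₁₀(2.022e+08) = 83.1 dB.

83.1 dB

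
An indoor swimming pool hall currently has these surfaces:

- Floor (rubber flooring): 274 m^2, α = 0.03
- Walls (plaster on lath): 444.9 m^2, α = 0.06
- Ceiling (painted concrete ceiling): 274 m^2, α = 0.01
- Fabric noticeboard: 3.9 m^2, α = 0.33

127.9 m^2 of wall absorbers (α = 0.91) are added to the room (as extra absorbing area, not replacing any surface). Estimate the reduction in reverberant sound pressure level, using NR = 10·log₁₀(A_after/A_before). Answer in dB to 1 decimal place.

6.0 dB

Total absorption A_before = 274*0.03 + 444.9*0.06 + 274*0.01 + 3.9*0.33
  = 8.220 + 26.694 + 2.740 + 1.287 = 38.941 m^2 sabins.
Treatment contributes 127.9·0.91 = 116.389 sabins.
New total A_after = 155.330 sabins.
NR = 10·log₁₀(155.330/38.941) = 6.0 dB.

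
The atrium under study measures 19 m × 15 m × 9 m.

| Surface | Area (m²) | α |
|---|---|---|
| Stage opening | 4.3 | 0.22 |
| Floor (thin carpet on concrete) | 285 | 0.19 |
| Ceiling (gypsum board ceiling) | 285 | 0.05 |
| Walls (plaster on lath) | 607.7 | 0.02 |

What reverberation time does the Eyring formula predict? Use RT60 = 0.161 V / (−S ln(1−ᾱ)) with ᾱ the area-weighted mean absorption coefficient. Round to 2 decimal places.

Total surface area S = 4.3 + 285 + 285 + 607.7 = 1182.0 m².
Absorption A = 4.3×0.22 + 285×0.19 + 285×0.05 + 607.7×0.02 = 81.500 sabins.
ᾱ = 81.500 / 1182.0 = 0.0690.
−S·ln(1−ᾱ) = −1182.0 × ln(1 − 0.0690) = 84.508.
V = 19 × 15 × 9 = 2565 m³.
RT60 = 0.161 × 2565 / 84.508 = 4.89 s.

4.89 seconds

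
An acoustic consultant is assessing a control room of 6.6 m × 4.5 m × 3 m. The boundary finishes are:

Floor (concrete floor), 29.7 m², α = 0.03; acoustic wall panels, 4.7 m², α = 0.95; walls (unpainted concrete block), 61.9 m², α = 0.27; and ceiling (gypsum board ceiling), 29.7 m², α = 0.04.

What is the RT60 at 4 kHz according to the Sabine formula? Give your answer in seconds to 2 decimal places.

Total absorption A = 29.7*0.03 + 4.7*0.95 + 61.9*0.27 + 29.7*0.04
  = 0.891 + 4.465 + 16.713 + 1.188 = 23.257 m² sabins.
Volume V = 6.6 × 4.5 × 3 = 89.1 m³.
RT60 = 0.161 · V / A = 0.161 × 89.1 / 23.257 = 0.62 s.

0.62 seconds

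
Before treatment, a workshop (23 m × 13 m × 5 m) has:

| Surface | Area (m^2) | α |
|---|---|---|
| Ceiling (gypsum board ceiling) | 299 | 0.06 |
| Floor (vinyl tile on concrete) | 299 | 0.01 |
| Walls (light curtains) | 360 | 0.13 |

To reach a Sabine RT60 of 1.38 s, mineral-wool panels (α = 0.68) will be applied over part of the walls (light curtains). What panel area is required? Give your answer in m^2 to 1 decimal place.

Total absorption A₁ = 299×0.06 + 299×0.01 + 360×0.13
  = 17.940 + 2.990 + 46.800 = 67.730 m^2 sabins.
Required A₂ = 0.161·1495/1.38 = 174.417 sabins.
Absorption to add: 174.417 − 67.730 = 106.687 sabins.
Each m^2 of panel replacing the walls (light curtains) adds (0.68 − 0.13) = 0.55 sabins.
Panel area = 106.687 / 0.55 = 194.0 m^2.

194.0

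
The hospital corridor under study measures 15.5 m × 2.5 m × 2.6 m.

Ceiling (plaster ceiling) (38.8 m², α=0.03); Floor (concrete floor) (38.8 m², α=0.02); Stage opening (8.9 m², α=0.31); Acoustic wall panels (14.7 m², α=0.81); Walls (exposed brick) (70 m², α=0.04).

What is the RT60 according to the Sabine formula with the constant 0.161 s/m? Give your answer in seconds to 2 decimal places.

0.84 s

Total absorption A = 38.8*0.03 + 38.8*0.02 + 8.9*0.31 + 14.7*0.81 + 70*0.04
  = 1.164 + 0.776 + 2.759 + 11.907 + 2.800 = 19.406 m² sabins.
V = 15.5·2.5·2.6 = 100.75 m³.
T = 0.161 V/A = 0.161·100.75/19.406 = 0.84 s.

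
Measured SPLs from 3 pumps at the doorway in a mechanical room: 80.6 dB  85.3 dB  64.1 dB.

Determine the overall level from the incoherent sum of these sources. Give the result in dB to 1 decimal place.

86.6 dB

Σ 10^(Lᵢ/10) = 4.562e+08.
Combined level = 10 log₁₀(4.562e+08) = 86.6 dB.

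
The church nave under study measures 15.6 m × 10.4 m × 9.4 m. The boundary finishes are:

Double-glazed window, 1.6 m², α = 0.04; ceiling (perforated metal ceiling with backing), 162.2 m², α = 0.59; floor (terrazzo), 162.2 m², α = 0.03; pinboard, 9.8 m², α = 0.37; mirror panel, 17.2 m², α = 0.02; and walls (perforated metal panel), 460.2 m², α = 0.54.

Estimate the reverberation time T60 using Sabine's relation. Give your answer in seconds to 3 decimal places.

A = Σ Sᵢαᵢ = 1.6*0.04 + 162.2*0.59 + 162.2*0.03 + 9.8*0.37 + 17.2*0.02 + 460.2*0.54 = 353.106 sabins.
Room volume: 1525.056 m³.
T = 0.161 V/A = 0.161·1525.056/353.106 = 0.695 s.

0.695 s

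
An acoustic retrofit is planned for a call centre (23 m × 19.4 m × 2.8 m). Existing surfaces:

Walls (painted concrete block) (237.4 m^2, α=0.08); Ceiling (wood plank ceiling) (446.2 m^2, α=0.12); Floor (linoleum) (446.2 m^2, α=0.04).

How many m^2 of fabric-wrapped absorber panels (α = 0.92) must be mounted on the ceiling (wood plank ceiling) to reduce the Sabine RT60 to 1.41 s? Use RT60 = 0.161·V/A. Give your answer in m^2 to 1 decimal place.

65.3

Equivalent absorption area: A₁ = 237.4*0.08 + 446.2*0.12 + 446.2*0.04 = 90.384 m^2.
V = 1249.36 m³. Target absorption A₂ = 0.161 × 1249.36 / 1.41 = 142.657 sabins.
ΔA needed = 142.657 − 90.384 = 52.273 sabins.
Each m^2 of panel replacing the ceiling (wood plank ceiling) adds (0.92 − 0.12) = 0.80 sabins.
Panel area = 52.273 / 0.80 = 65.3 m^2.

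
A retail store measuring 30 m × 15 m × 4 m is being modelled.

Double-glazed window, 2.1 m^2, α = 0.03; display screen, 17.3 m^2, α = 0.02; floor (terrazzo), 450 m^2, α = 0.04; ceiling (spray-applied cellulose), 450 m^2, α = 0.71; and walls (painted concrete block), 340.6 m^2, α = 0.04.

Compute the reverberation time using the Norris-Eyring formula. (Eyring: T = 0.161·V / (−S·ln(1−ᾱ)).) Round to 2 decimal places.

0.70 seconds

S = Σ Sᵢ = 1260.0 m^2.
Σ(Sᵢαᵢ) = 2.1×0.03 + 17.3×0.02 + 450×0.04 + 450×0.71 + 340.6×0.04 = 351.533.
Mean coefficient ᾱ = A/S = 0.2790.
−S·ln(1−ᾱ) = −1260.0 × ln(1 − 0.2790) = 412.166.
V = 30 × 15 × 4 = 1800 m³.
T = 0.161·V/[−S·ln(1−ᾱ)] = 0.161·1800/412.166 = 0.70 s.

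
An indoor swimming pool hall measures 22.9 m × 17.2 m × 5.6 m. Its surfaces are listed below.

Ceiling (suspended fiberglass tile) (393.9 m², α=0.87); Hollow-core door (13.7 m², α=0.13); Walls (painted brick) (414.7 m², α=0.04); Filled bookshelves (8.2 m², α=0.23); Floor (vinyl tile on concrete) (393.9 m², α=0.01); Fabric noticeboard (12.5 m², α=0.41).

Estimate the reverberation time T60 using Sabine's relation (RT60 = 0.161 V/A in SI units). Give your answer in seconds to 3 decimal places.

0.955 s

Summing Sᵢαᵢ: 342.693 + 1.781 + 16.588 + 1.886 + 3.939 + 5.125 → A = 372.012 sabins.
V = 22.9·17.2·5.6 = 2205.728 m³.
RT60 = 0.161 · V / A = 0.161 × 2205.728 / 372.012 = 0.955 s.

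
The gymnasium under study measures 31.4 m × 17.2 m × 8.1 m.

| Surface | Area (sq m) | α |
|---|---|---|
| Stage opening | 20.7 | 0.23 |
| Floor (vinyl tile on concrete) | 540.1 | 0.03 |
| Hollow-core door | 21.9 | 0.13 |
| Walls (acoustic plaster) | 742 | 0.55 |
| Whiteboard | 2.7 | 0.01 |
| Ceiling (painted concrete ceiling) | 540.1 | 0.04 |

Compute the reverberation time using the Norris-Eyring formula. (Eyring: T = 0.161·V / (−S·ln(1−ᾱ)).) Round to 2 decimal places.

1.36 seconds

Total surface area S = 20.7 + 540.1 + 21.9 + 742 + 2.7 + 540.1 = 1867.5 sq m.
Absorption A = 20.7·0.23 + 540.1·0.03 + 21.9·0.13 + 742·0.55 + 2.7·0.01 + 540.1·0.04 = 453.542 sabins.
ᾱ = 453.542 / 1867.5 = 0.2429.
Eyring denominator: −S ln(1−ᾱ) = 519.650.
V = 31.4 × 17.2 × 8.1 = 4374.648 m³.
RT60 = 0.161 × 4374.648 / 519.650 = 1.36 s.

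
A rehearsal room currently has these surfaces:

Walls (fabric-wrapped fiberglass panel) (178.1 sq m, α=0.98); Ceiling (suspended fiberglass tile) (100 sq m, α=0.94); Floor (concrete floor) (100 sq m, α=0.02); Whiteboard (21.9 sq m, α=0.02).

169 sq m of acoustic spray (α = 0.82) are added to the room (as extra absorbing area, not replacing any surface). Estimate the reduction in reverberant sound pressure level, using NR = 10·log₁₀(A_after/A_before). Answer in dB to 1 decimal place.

1.8 dB

Summing Sᵢαᵢ: 174.538 + 94.000 + 2.000 + 0.438 → A_before = 270.976 sabins.
Added absorption = 169 × 0.82 = 138.580 sabins.
A_after = 270.976 + 138.580 = 409.556 sabins.
Reduction = 10 log₁₀(A_after/A_before) = 10 log₁₀(1.5114) = 1.8 dB.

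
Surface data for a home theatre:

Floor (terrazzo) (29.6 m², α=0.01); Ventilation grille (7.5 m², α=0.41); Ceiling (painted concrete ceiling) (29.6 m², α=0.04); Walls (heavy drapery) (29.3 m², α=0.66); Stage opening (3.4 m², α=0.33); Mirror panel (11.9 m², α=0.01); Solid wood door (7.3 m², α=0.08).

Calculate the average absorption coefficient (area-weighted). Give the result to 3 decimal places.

S = Σ Sᵢ = 29.6 + 7.5 + 29.6 + 29.3 + 3.4 + 11.9 + 7.3 = 118.6 m².
Σ(Sᵢαᵢ) = 29.6*0.01 + 7.5*0.41 + 29.6*0.04 + 29.3*0.66 + 3.4*0.33 + 11.9*0.01 + 7.3*0.08 = 25.718.
ᾱ = A/S = 0.217.

0.217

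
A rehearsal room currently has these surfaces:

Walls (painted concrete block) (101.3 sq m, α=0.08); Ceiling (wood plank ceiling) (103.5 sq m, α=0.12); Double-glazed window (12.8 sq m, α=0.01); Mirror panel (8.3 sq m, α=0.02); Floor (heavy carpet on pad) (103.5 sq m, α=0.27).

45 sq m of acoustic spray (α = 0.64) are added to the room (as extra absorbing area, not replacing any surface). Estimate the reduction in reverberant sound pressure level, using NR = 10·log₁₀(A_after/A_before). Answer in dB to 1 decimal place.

A_before = Σ Sᵢαᵢ = 101.3*0.08 + 103.5*0.12 + 12.8*0.01 + 8.3*0.02 + 103.5*0.27 = 48.763 sabins.
Treatment contributes 45·0.64 = 28.800 sabins.
New total A_after = 77.563 sabins.
NR = 10·log₁₀(77.563/48.763) = 2.0 dB.

2.0 dB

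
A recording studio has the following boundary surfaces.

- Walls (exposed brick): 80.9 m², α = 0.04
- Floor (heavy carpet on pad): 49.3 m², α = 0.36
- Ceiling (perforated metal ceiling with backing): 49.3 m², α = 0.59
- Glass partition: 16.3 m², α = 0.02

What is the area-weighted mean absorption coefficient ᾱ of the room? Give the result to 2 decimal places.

Total surface area S = 195.8 m².
A = 80.9*0.04 + 49.3*0.36 + 49.3*0.59 + 16.3*0.02 = 50.397 sabins.
ᾱ = A/S = 0.26.

0.26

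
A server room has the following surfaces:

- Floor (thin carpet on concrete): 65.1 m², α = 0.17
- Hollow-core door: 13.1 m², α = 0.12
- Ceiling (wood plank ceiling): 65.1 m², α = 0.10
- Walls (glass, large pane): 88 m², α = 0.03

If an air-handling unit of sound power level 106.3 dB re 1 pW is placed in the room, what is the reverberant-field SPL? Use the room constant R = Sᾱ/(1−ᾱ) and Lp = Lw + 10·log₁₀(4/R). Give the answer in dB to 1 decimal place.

Σ(Sᵢαᵢ) = 65.1·0.17 + 13.1·0.12 + 65.1·0.10 + 88·0.03 = 21.789; total area S = 231.3 m².
ᾱ = 21.789/231.3 = 0.0942; R = Sᾱ/(1−ᾱ) = 21.789/(1−0.0942) = 24.055 m².
Lp = Lw + 10 log₁₀(4/R) = 106.3 -7.79 = 98.5 dB.

98.5 dB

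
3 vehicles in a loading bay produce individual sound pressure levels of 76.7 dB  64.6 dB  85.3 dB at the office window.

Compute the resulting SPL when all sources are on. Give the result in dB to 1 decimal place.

85.9 dB

Sum in the linear (power) domain: Σ 10^(Lᵢ/10) = 10^(76.7/10) + 10^(64.6/10) + 10^(85.3/10) = 3.885e+08.
L_total = 10·log₁₀(3.885e+08) = 85.9 dB.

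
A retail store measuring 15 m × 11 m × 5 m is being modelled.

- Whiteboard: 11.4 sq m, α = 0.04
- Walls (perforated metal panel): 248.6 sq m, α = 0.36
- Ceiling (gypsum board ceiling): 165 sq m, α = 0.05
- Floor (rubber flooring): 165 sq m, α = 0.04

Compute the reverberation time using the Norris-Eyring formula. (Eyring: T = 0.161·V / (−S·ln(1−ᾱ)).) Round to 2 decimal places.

S = Σ Sᵢ = 590.0 sq m.
Σ(Sᵢαᵢ) = 11.4·0.04 + 248.6·0.36 + 165·0.05 + 165·0.04 = 104.802.
Mean coefficient ᾱ = A/S = 0.1776.
−S·ln(1−ᾱ) = −590.0 × ln(1 − 0.1776) = 115.362.
V = 15 × 11 × 5 = 825 m³.
T = 0.161·V/[−S·ln(1−ᾱ)] = 0.161·825/115.362 = 1.15 s.

1.15 s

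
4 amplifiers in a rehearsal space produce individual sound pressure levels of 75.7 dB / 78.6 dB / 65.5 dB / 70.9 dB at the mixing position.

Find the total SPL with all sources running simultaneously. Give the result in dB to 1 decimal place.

Sum in the linear (power) domain: Σ 10^(Lᵢ/10) = 10^(75.7/10) + 10^(78.6/10) + 10^(65.5/10) + 10^(70.9/10) = 1.254e+08.
Combined level = 10 log₁₀(1.254e+08) = 81.0 dB.

81.0 dB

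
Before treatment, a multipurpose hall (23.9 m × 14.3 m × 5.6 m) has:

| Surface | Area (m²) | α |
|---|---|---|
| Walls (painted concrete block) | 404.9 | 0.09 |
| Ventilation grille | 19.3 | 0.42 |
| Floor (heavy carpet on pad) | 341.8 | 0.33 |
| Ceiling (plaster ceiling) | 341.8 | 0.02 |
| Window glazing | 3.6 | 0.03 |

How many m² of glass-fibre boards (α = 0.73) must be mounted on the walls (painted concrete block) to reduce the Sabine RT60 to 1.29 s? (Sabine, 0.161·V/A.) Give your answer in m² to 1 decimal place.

116.5

A₁ = Σ Sᵢαᵢ = 404.9×0.09 + 19.3×0.42 + 341.8×0.33 + 341.8×0.02 + 3.6×0.03 = 164.285 sabins.
V = 1913.912 m³. Target absorption A₂ = 0.161 × 1913.912 / 1.29 = 238.868 sabins.
ΔA needed = 238.868 − 164.285 = 74.583 sabins.
Each m² of panel replacing the walls (painted concrete block) adds (0.73 − 0.09) = 0.64 sabins.
Area = ΔA/Δα = 74.583/0.64 = 116.5 m².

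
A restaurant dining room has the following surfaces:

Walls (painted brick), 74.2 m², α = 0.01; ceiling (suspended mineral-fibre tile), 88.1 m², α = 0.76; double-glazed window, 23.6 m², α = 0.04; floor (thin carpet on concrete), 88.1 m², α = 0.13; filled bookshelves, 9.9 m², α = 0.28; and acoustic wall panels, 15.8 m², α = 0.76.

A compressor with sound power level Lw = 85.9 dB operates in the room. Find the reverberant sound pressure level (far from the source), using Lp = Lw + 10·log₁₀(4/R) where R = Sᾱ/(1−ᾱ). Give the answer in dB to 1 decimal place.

70.5 dB

Σ(Sᵢαᵢ) = 74.2·0.01 + 88.1·0.76 + 23.6·0.04 + 88.1·0.13 + 9.9·0.28 + 15.8·0.76 = 94.875; total area S = 299.7 m².
ᾱ = 94.875/299.7 = 0.3166; R = Sᾱ/(1−ᾱ) = 94.875/(1−0.3166) = 138.828 m².
Lp = Lw + 10 log₁₀(4/R) = 85.9 -15.40 = 70.5 dB.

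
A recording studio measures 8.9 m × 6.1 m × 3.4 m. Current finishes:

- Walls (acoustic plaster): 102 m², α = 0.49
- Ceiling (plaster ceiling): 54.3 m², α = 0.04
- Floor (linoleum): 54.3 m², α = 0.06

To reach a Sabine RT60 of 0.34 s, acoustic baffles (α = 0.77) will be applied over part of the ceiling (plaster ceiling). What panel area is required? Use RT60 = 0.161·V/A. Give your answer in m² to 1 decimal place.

Total absorption A₁ = 102*0.49 + 54.3*0.04 + 54.3*0.06
  = 49.980 + 2.172 + 3.258 = 55.410 m² sabins.
V = 184.586 m³. Target absorption A₂ = 0.161 × 184.586 / 0.34 = 87.407 sabins.
ΔA needed = 87.407 − 55.410 = 31.997 sabins.
Each m² of panel replacing the ceiling (plaster ceiling) adds (0.77 − 0.04) = 0.73 sabins.
Area = ΔA/Δα = 31.997/0.73 = 43.8 m².

43.8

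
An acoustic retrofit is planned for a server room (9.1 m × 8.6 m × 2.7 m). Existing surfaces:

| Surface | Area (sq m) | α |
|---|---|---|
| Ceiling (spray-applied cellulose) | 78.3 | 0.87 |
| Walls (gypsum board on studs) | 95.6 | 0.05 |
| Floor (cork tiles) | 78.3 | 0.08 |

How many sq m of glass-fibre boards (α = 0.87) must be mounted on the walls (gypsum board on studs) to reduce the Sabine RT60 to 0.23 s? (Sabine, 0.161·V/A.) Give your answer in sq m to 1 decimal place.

Equivalent absorption area: A₁ = 78.3*0.87 + 95.6*0.05 + 78.3*0.08 = 79.165 sq m.
Required A₂ = 0.161·211.302/0.23 = 147.911 sabins.
ΔA needed = 147.911 − 79.165 = 68.746 sabins.
Net gain per sq m: Δα = 0.87 − 0.05 = 0.82.
Area = ΔA/Δα = 68.746/0.82 = 83.8 sq m.

83.8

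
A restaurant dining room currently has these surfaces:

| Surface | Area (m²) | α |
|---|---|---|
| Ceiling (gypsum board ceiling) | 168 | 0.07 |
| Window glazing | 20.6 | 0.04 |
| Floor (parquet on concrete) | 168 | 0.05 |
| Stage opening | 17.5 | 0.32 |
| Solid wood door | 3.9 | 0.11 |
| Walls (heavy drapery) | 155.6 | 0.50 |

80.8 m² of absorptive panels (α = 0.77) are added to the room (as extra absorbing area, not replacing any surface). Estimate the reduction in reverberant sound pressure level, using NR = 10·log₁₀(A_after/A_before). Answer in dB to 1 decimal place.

2.0 dB

Equivalent absorption area: A_before = 168*0.07 + 20.6*0.04 + 168*0.05 + 17.5*0.32 + 3.9*0.11 + 155.6*0.50 = 104.813 m².
Added absorption = 80.8 × 0.77 = 62.216 sabins.
A_after = 104.813 + 62.216 = 167.029 sabins.
Reduction = 10 log₁₀(A_after/A_before) = 10 log₁₀(1.5936) = 2.0 dB.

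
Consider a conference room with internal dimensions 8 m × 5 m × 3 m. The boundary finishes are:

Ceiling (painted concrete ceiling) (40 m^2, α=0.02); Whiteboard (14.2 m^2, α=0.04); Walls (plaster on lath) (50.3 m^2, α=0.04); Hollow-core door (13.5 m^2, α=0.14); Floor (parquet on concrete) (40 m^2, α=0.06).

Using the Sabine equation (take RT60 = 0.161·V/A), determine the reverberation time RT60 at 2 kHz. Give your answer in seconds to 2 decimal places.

Equivalent absorption area: A = 40*0.02 + 14.2*0.04 + 50.3*0.04 + 13.5*0.14 + 40*0.06 = 7.670 m^2.
V = 8·5·3 = 120 m³.
RT60 = 0.161 · V / A = 0.161 × 120 / 7.670 = 2.52 s.

2.52 s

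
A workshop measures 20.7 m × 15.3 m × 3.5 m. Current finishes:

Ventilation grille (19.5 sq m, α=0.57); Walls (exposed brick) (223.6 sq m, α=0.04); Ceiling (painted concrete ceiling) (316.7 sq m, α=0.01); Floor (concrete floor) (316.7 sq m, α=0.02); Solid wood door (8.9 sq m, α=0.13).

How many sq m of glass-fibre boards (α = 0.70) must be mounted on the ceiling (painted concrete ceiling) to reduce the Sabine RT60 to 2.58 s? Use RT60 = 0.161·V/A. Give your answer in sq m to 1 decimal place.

55.7

Equivalent absorption area: A₁ = 19.5*0.57 + 223.6*0.04 + 316.7*0.01 + 316.7*0.02 + 8.9*0.13 = 30.717 sq m.
V = 1108.485 m³. Target absorption A₂ = 0.161 × 1108.485 / 2.58 = 69.173 sabins.
ΔA needed = 69.173 − 30.717 = 38.456 sabins.
Net gain per sq m: Δα = 0.70 − 0.01 = 0.69.
Panel area = 38.456 / 0.69 = 55.7 sq m.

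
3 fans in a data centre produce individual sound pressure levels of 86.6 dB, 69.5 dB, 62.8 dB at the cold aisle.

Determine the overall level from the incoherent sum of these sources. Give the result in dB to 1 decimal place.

86.7 dB

Σ 10^(Lᵢ/10) = 4.679e+08.
Back to dB: 10·log₁₀ Σ = 86.7 dB.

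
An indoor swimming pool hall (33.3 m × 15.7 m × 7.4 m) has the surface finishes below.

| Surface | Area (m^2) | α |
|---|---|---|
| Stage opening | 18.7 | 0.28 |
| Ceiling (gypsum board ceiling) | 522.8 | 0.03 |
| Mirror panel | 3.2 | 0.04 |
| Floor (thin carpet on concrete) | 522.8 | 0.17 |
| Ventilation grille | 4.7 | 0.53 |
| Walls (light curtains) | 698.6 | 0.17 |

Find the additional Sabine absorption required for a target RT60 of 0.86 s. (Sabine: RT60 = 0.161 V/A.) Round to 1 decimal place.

A₁ = Σ Sᵢαᵢ = 18.7*0.28 + 522.8*0.03 + 3.2*0.04 + 522.8*0.17 + 4.7*0.53 + 698.6*0.17 = 231.177 sabins.
For T = 0.86 s, need A₂ = 0.161·V/T = 0.161·3868.794/0.86 = 724.274 sabins.
Shortfall: 724.274 − 231.177 = 493.1 sabins.

493.1 sabins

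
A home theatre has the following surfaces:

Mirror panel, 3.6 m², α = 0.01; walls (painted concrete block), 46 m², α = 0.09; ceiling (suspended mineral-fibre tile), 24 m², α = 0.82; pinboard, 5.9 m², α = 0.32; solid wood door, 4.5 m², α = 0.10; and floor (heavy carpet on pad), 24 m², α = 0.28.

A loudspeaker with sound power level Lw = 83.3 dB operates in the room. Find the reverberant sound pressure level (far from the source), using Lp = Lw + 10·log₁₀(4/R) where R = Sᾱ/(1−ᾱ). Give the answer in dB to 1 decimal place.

A = 32.914 sabins; S = 108.0 m².
ᾱ = 32.914/108.0 = 0.3048; R = Sᾱ/(1−ᾱ) = 32.914/(1−0.3048) = 47.345 m².
Lp = 83.3 + 10·log₁₀(4/47.345) = 83.3 + (-10.73) = 72.6 dB.

72.6 dB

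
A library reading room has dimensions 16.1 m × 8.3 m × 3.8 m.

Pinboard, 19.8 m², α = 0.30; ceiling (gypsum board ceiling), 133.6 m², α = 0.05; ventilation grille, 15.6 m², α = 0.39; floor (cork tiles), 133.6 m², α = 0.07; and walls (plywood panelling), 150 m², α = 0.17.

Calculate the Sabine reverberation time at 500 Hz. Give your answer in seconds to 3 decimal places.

Equivalent absorption area: A = 19.8*0.30 + 133.6*0.05 + 15.6*0.39 + 133.6*0.07 + 150*0.17 = 53.556 m².
Volume V = 16.1 × 8.3 × 3.8 = 507.794 m³.
RT60 = 0.161 · V / A = 0.161 × 507.794 / 53.556 = 1.527 s.

1.527 sec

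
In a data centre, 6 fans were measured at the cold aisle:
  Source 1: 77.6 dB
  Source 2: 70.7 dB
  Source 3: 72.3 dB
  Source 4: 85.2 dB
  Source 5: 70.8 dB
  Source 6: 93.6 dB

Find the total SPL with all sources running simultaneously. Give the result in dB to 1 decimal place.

Σ 10^(Lᵢ/10) = 2.72e+09.
L_total = 10·log₁₀(2.72e+09) = 94.3 dB.

94.3 dB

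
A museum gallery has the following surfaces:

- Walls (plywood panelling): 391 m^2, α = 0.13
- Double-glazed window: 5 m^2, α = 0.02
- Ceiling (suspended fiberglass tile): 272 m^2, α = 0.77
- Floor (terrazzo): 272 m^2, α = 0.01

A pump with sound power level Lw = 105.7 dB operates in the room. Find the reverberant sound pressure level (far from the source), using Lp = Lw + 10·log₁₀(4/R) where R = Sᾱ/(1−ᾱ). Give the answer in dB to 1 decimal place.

Σ(Sᵢαᵢ) = 391×0.13 + 5×0.02 + 272×0.77 + 272×0.01 = 263.090; total area S = 940.0 m^2.
ᾱ = 263.090/940.0 = 0.2799; R = Sᾱ/(1−ᾱ) = 263.090/(1−0.2799) = 365.352 m^2.
Lp = Lw + 10 log₁₀(4/R) = 105.7 -19.61 = 86.1 dB.

86.1 dB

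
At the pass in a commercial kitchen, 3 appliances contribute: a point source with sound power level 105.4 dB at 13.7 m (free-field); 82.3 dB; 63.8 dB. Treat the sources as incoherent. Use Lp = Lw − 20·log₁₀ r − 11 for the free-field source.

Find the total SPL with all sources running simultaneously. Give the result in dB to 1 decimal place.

Source at 13.7 m: Lp = 105.4 − 20·log₁₀(13.7) − 11 = 71.7 dB.
Σ 10^(Lᵢ/10) = 1.87e+08.
Combined level = 10 log₁₀(1.87e+08) = 82.7 dB.

82.7 dB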